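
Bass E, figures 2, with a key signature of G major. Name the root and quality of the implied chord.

The figures 2 indicate a seventh chord in third inversion.
In third inversion the root lies a second above the bass: a second above E in G major is F#.
The chord tones are E, F#, A, C, giving F# half-diminished seventh.

F# half-diminished seventh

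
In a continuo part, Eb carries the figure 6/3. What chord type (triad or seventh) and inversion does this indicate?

triad, first inversion

Intervals of 6/3 above the bass form a triad; the bass is the third, so this is first inversion.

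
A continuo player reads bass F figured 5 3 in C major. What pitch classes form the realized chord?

A third above F in this key is A.
A fifth above F in this key is C.
Together with the bass F, this spells F major in root position.

F, A, C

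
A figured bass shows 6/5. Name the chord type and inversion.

seventh chord, first inversion

6/5 is shorthand for 6/5/3.
Intervals of 6/5/3 above the bass form a seventh chord; the bass is the third, so this is first inversion.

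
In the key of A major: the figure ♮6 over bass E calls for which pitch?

C

Counting 5 letter steps above E lands on C; in A major, that letter is C#.
The ♮6 figure makes it natural, giving C.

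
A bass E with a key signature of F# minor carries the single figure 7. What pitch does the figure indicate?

Counting 6 letter steps above E lands on D; in F# minor, that letter is D.

D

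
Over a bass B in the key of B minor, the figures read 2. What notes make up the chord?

B, C#, E, G

The written figures 2 are shorthand for 6/4/2: the 6/4 are implied.
A second above B in this key is C#.
A fourth above B in this key is E.
A sixth above B in this key is G.
Together with the bass B, this spells C# half-diminished seventh in third inversion.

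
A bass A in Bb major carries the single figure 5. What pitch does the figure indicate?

Eb

Counting 4 letter steps above A lands on E; in Bb major, that letter is Eb.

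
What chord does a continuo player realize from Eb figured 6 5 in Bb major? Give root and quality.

The figures 6 5 indicate a seventh chord in first inversion.
In first inversion the root lies a sixth above the bass: a sixth above Eb in Bb major is C.
The chord tones are Eb, G, Bb, C, giving C minor seventh.

C minor seventh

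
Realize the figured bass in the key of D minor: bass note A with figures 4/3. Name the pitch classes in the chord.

The written figures 4/3 are shorthand for 6/4/3: the 6 is implied.
A third above A in this key is C.
A fourth above A in this key is D.
A sixth above A in this key is F.
Together with the bass A, this spells D minor seventh in second inversion.

A, C, D, F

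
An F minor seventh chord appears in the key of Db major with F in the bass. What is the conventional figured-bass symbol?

7

F is the root of F minor seventh, so the chord is in root position.
A seventh chord in root position is figured 7/5/3, conventionally abbreviated 7.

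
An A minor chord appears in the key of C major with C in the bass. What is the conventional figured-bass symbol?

6

C is the third of A minor, so the chord is in first inversion.
A triad in first inversion is figured 6/3, conventionally abbreviated 6.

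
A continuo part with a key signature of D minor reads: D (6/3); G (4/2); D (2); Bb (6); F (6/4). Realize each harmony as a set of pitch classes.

D, F, Bb | G, A, C, E | D, E, G, Bb | Bb, D, G | F, Bb, D

D (6/3): D, F, Bb.
G (6/4/2): G, A, C, E.
D (6/4/2): D, E, G, Bb.
Bb (6/3): Bb, D, G.
F (6/4): F, Bb, D.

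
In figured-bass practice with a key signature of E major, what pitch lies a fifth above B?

Counting 4 letter steps above B lands on F; in E major, that letter is F#.

F#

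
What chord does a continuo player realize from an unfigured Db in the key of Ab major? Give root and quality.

Db major

An unfigured bass indicates a triad in root position.
In root position the bass is the root, so the root is Db.
The chord tones are Db, F, Ab, giving Db major.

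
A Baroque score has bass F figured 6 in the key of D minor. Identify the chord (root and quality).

The figures 6 indicate a triad in first inversion.
In first inversion the root lies a sixth above the bass: a sixth above F in D minor is D.
The chord tones are F, A, D, giving D minor.

D minor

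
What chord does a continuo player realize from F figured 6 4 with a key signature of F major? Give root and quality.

The figures 6 4 indicate a triad in second inversion.
In second inversion the root lies a fourth above the bass: a fourth above F in F major is Bb.
The chord tones are F, Bb, D, giving Bb major.

Bb major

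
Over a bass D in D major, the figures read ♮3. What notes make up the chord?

D, F, A

The written figures ♮3 are shorthand for 5/3: the 5 is implied.
A third above D in this key is F#, made natural (F) by the ♮ figure.
A fifth above D in this key is A.
Together with the bass D, this spells D minor in root position.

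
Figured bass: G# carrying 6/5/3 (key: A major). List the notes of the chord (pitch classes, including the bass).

A third above G# in this key is B.
A fifth above G# in this key is D.
A sixth above G# in this key is E.
Together with the bass G#, this spells E dominant seventh in first inversion.

G#, B, D, E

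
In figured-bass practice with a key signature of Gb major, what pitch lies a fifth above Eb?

Counting 4 letter steps above Eb lands on B; in Gb major, that letter is Bb.

Bb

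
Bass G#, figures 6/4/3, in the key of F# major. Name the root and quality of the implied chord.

The figures 6/4/3 indicate a seventh chord in second inversion.
In second inversion the root lies a fourth above the bass: a fourth above G# in F# major is C#.
The chord tones are G#, B, C#, E#, giving C# dominant seventh.

C# dominant seventh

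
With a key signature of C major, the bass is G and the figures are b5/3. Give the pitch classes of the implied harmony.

A third above G in this key is B.
A fifth above G in this key is D, lowered to Db by the flat.

G, B, Db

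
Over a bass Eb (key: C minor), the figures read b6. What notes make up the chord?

The written figures b6 are shorthand for 6/3: the 3 is implied.
A third above Eb in this key is G.
A sixth above Eb in this key is C, lowered to Cb by the flat.
Together with the bass Eb, this spells Cb augmented in first inversion.

Eb, G, Cb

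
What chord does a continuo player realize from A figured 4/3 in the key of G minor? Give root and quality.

D minor seventh

The figures 4/3 indicate a seventh chord in second inversion.
In second inversion the root lies a fourth above the bass: a fourth above A in G minor is D.
The chord tones are A, C, D, F, giving D minor seventh.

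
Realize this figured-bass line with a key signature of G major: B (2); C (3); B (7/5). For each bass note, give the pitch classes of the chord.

B (6/4/2): B, C, E, G.
C (5/3): C, E, G.
B (7/5/3): B, D, F#, A.

B, C, E, G | C, E, G | B, D, F#, A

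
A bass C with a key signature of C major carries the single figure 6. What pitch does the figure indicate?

Counting 5 letter steps above C lands on A; in C major, that letter is A.

A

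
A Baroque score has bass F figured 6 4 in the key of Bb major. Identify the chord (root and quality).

Bb major

The figures 6 4 indicate a triad in second inversion.
In second inversion the root lies a fourth above the bass: a fourth above F in Bb major is Bb.
The chord tones are F, Bb, D, giving Bb major.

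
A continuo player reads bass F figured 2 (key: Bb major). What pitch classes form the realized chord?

F, G, Bb, D

The written figures 2 are shorthand for 6/4/2: the 6/4 are implied.
A second above F in this key is G.
A fourth above F in this key is Bb.
A sixth above F in this key is D.
Together with the bass F, this spells G minor seventh in third inversion.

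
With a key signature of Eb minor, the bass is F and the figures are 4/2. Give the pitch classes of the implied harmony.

F, Gb, Bb, Db

The written figures 4/2 are shorthand for 6/4/2: the 6 is implied.
A second above F in this key is Gb.
A fourth above F in this key is Bb.
A sixth above F in this key is Db.
Together with the bass F, this spells Gb major seventh in third inversion.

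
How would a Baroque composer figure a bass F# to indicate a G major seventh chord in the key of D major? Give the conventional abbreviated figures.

4/2

F# is the seventh of G major seventh, so the chord is in third inversion.
A seventh chord in third inversion is figured 6/4/2, conventionally abbreviated 4/2.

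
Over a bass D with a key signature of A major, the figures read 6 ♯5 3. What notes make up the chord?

A third above D in this key is F#.
A fifth above D in this key is A, raised to A# by the sharp.
A sixth above D in this key is B.
Together with the bass D, this spells B minor-major seventh in first inversion.

D, F#, A#, B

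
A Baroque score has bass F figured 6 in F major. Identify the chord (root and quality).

The figures 6 indicate a triad in first inversion.
In first inversion the root lies a sixth above the bass: a sixth above F in F major is D.
The chord tones are F, A, D, giving D minor.

D minor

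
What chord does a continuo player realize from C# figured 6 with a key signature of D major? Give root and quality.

A major

The figures 6 indicate a triad in first inversion.
In first inversion the root lies a sixth above the bass: a sixth above C# in D major is A.
The chord tones are C#, E, A, giving A major.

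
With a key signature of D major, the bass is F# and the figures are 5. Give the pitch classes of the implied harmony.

F#, A, C#

The written figures 5 are shorthand for 5/3: the 3 is implied.
A third above F# in this key is A.
A fifth above F# in this key is C#.
Together with the bass F#, this spells F# minor in root position.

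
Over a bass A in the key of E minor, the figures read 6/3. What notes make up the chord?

A, C, F#

A third above A in this key is C.
A sixth above A in this key is F#.
Together with the bass A, this spells F# diminished in first inversion.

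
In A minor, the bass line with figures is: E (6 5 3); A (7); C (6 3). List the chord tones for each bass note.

E, G, B, C | A, C, E, G | C, E, A

E (6/5/3): E, G, B, C.
A (7/5/3): A, C, E, G.
C (6/3): C, E, A.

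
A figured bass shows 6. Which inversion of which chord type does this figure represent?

6 is shorthand for 6/3.
Intervals of 6/3 above the bass form a triad; the bass is the third, so this is first inversion.

triad, first inversion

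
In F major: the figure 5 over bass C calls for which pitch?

G

Counting 4 letter steps above C lands on G; in F major, that letter is G.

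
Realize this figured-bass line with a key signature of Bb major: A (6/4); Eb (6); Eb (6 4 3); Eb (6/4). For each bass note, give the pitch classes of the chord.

A, D, F | Eb, G, C | Eb, G, A, C | Eb, A, C

A (6/4): A, D, F.
Eb (6/3): Eb, G, C.
Eb (6/4/3): Eb, G, A, C.
Eb (6/4): Eb, A, C.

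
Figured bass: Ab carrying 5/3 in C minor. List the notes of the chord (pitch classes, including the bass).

Ab, C, Eb

A third above Ab in this key is C.
A fifth above Ab in this key is Eb.
Together with the bass Ab, this spells Ab major in root position.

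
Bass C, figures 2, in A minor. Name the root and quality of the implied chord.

D minor seventh

The figures 2 indicate a seventh chord in third inversion.
In third inversion the root lies a second above the bass: a second above C in A minor is D.
The chord tones are C, D, F, A, giving D minor seventh.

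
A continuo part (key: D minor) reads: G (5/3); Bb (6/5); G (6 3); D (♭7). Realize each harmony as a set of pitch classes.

G, Bb, D | Bb, D, F, G | G, Bb, E | D, F, A, Cb

G (5/3): G, Bb, D.
Bb (6/5/3): Bb, D, F, G.
G (6/3): G, Bb, E.
D (b7/5/3): D, F, A, Cb.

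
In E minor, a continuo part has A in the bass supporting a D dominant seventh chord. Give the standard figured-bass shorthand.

A is the fifth of D dominant seventh, so the chord is in second inversion.
A seventh chord in second inversion is figured 6/4/3, conventionally abbreviated 4/3.

4/3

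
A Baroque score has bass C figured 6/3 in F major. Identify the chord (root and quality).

The figures 6/3 indicate a triad in first inversion.
In first inversion the root lies a sixth above the bass: a sixth above C in F major is A.
The chord tones are C, E, A, giving A minor.

A minor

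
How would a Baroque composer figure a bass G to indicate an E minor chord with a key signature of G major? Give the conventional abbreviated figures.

6

G is the third of E minor, so the chord is in first inversion.
A triad in first inversion is figured 6/3, conventionally abbreviated 6.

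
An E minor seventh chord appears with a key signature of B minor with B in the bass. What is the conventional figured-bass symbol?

4/3

B is the fifth of E minor seventh, so the chord is in second inversion.
A seventh chord in second inversion is figured 6/4/3, conventionally abbreviated 4/3.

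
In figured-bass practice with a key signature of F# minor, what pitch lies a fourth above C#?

Counting 3 letter steps above C# lands on F; in F# minor, that letter is F#.

F#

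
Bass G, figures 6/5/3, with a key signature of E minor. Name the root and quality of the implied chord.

E minor seventh

The figures 6/5/3 indicate a seventh chord in first inversion.
In first inversion the root lies a sixth above the bass: a sixth above G in E minor is E.
The chord tones are G, B, D, E, giving E minor seventh.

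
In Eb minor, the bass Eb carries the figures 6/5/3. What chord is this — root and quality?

The figures 6/5/3 indicate a seventh chord in first inversion.
In first inversion the root lies a sixth above the bass: a sixth above Eb in Eb minor is Cb.
The chord tones are Eb, Gb, Bb, Cb, giving Cb major seventh.

Cb major seventh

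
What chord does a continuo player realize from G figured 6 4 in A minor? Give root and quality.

C major

The figures 6 4 indicate a triad in second inversion.
In second inversion the root lies a fourth above the bass: a fourth above G in A minor is C.
The chord tones are G, C, E, giving C major.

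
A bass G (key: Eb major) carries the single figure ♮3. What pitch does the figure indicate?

B

Counting 2 letter steps above G lands on B; in Eb major, that letter is Bb.
The ♮3 figure makes it natural, giving B.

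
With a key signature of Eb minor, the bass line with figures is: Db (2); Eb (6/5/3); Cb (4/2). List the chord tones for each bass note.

Db (6/4/2): Db, Eb, Gb, Bb.
Eb (6/5/3): Eb, Gb, Bb, Cb.
Cb (6/4/2): Cb, Db, F, Ab.

Db, Eb, Gb, Bb | Eb, Gb, Bb, Cb | Cb, Db, F, Ab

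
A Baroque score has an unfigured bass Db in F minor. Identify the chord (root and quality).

An unfigured bass indicates a triad in root position.
In root position the bass is the root, so the root is Db.
The chord tones are Db, F, Ab, giving Db major.

Db major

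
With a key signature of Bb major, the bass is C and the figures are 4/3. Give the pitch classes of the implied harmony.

C, Eb, F, A

The written figures 4/3 are shorthand for 6/4/3: the 6 is implied.
A third above C in this key is Eb.
A fourth above C in this key is F.
A sixth above C in this key is A.
Together with the bass C, this spells F dominant seventh in second inversion.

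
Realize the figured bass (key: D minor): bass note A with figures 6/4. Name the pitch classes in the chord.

A fourth above A in this key is D.
A sixth above A in this key is F.
Together with the bass A, this spells D minor in second inversion.

A, D, F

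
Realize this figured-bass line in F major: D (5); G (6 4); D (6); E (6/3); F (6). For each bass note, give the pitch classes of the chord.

D, F, A | G, C, E | D, F, Bb | E, G, C | F, A, D

D (5/3): D, F, A.
G (6/4): G, C, E.
D (6/3): D, F, Bb.
E (6/3): E, G, C.
F (6/3): F, A, D.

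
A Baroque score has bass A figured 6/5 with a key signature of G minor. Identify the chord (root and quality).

The figures 6/5 indicate a seventh chord in first inversion.
In first inversion the root lies a sixth above the bass: a sixth above A in G minor is F.
The chord tones are A, C, Eb, F, giving F dominant seventh.

F dominant seventh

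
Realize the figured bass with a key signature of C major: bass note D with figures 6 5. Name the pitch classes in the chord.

The written figures 6 5 are shorthand for 6/5/3: the 3 is implied.
A third above D in this key is F.
A fifth above D in this key is A.
A sixth above D in this key is B.
Together with the bass D, this spells B half-diminished seventh in first inversion.

D, F, A, B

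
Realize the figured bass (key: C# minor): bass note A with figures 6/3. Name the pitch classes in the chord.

A, C#, F#

A third above A in this key is C#.
A sixth above A in this key is F#.
Together with the bass A, this spells F# minor in first inversion.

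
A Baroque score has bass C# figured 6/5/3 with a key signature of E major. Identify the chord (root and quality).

The figures 6/5/3 indicate a seventh chord in first inversion.
In first inversion the root lies a sixth above the bass: a sixth above C# in E major is A.
The chord tones are C#, E, G#, A, giving A major seventh.

A major seventh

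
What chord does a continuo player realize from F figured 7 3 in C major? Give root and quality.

The figures 7 3 indicate a seventh chord in root position.
In root position the bass is the root, so the root is F.
The chord tones are F, A, C, E, giving F major seventh.

F major seventh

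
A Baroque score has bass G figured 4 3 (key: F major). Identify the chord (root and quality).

C dominant seventh

The figures 4 3 indicate a seventh chord in second inversion.
In second inversion the root lies a fourth above the bass: a fourth above G in F major is C.
The chord tones are G, Bb, C, E, giving C dominant seventh.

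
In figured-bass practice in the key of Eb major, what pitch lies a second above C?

Counting 1 letter step above C lands on D; in Eb major, that letter is D.

D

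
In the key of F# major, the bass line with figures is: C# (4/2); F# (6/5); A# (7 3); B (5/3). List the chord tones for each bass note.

C# (6/4/2): C#, D#, F#, A#.
F# (6/5/3): F#, A#, C#, D#.
A# (7/5/3): A#, C#, E#, G#.
B (5/3): B, D#, F#.

C#, D#, F#, A# | F#, A#, C#, D# | A#, C#, E#, G# | B, D#, F#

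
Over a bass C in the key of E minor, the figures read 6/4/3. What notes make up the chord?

A third above C in this key is E.
A fourth above C in this key is F#.
A sixth above C in this key is A.
Together with the bass C, this spells F# half-diminished seventh in second inversion.

C, E, F#, A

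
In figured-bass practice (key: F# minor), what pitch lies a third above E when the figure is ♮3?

G

Counting 2 letter steps above E lands on G; in F# minor, that letter is G#.
The ♮3 figure makes it natural, giving G.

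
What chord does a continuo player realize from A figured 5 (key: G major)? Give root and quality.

The figures 5 indicate a triad in root position.
In root position the bass is the root, so the root is A.
The chord tones are A, C, E, giving A minor.

A minor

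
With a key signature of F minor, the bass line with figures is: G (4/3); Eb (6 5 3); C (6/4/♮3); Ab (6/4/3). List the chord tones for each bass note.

G, Bb, C, Eb | Eb, G, Bb, C | C, E, F, Ab | Ab, C, Db, F

G (6/4/3): G, Bb, C, Eb.
Eb (6/5/3): Eb, G, Bb, C.
C (6/4/♮3): C, E, F, Ab.
Ab (6/4/3): Ab, C, Db, F.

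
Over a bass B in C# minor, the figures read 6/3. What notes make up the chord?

A third above B in this key is D#.
A sixth above B in this key is G#.
Together with the bass B, this spells G# minor in first inversion.

B, D#, G#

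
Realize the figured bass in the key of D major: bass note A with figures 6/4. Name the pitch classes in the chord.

A, D, F#

A fourth above A in this key is D.
A sixth above A in this key is F#.
Together with the bass A, this spells D major in second inversion.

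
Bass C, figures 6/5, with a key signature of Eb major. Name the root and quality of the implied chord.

Ab major seventh

The figures 6/5 indicate a seventh chord in first inversion.
In first inversion the root lies a sixth above the bass: a sixth above C in Eb major is Ab.
The chord tones are C, Eb, G, Ab, giving Ab major seventh.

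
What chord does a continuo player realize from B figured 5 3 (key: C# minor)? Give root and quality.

The figures 5 3 indicate a triad in root position.
In root position the bass is the root, so the root is B.
The chord tones are B, D#, F#, giving B major.

B major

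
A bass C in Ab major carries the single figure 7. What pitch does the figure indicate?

Bb

Counting 6 letter steps above C lands on B; in Ab major, that letter is Bb.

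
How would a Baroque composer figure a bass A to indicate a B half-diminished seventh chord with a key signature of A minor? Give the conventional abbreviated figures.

A is the seventh of B half-diminished seventh, so the chord is in third inversion.
A seventh chord in third inversion is figured 6/4/2, conventionally abbreviated 4/2.

4/2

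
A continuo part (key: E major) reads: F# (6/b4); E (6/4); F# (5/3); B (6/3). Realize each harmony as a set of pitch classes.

F# (6/b4): F#, Bb, D#.
E (6/4): E, A, C#.
F# (5/3): F#, A, C#.
B (6/3): B, D#, G#.

F#, Bb, D# | E, A, C# | F#, A, C# | B, D#, G#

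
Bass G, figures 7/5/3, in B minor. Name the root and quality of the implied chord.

G major seventh

The figures 7/5/3 indicate a seventh chord in root position.
In root position the bass is the root, so the root is G.
The chord tones are G, B, D, F#, giving G major seventh.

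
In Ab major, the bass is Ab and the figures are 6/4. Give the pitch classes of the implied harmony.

A fourth above Ab in this key is Db.
A sixth above Ab in this key is F.
Together with the bass Ab, this spells Db major in second inversion.

Ab, Db, F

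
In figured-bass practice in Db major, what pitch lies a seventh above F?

Eb

Counting 6 letter steps above F lands on E; in Db major, that letter is Eb.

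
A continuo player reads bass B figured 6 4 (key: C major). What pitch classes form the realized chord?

A fourth above B in this key is E.
A sixth above B in this key is G.
Together with the bass B, this spells E minor in second inversion.

B, E, G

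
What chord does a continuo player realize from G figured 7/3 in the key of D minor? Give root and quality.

G minor seventh

The figures 7/3 indicate a seventh chord in root position.
In root position the bass is the root, so the root is G.
The chord tones are G, Bb, D, F, giving G minor seventh.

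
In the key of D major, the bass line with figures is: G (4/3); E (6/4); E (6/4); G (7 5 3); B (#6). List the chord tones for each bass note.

G (6/4/3): G, B, C#, E.
E (6/4): E, A, C#.
E (6/4): E, A, C#.
G (7/5/3): G, B, D, F#.
B (#6/3): B, D, G#.

G, B, C#, E | E, A, C# | E, A, C# | G, B, D, F# | B, D, G#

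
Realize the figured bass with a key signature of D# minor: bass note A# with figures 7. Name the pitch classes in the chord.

The written figures 7 are shorthand for 7/5/3: the 5/3 are implied.
A third above A# in this key is C#.
A fifth above A# in this key is E#.
A seventh above A# in this key is G#.
Together with the bass A#, this spells A# minor seventh in root position.

A#, C#, E#, G#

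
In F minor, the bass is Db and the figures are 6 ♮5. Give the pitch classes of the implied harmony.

The written figures 6 ♮5 are shorthand for 6/5/3: the 3 is implied.
A third above Db in this key is F.
A fifth above Db in this key is Ab, made natural (A) by the ♮ figure.
A sixth above Db in this key is Bb.
Together with the bass Db, this spells Bb minor-major seventh in first inversion.

Db, F, A, Bb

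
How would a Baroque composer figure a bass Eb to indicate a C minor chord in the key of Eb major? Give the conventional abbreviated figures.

6

Eb is the third of C minor, so the chord is in first inversion.
A triad in first inversion is figured 6/3, conventionally abbreviated 6.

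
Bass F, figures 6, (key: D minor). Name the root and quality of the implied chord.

D minor

The figures 6 indicate a triad in first inversion.
In first inversion the root lies a sixth above the bass: a sixth above F in D minor is D.
The chord tones are F, A, D, giving D minor.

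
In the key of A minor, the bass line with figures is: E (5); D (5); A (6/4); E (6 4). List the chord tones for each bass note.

E, G, B | D, F, A | A, D, F | E, A, C

E (5/3): E, G, B.
D (5/3): D, F, A.
A (6/4): A, D, F.
E (6/4): E, A, C.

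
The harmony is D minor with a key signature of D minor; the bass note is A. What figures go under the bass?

6/4

A is the fifth of D minor, so the chord is in second inversion.
A triad in second inversion is figured 6/4, conventionally abbreviated 6/4.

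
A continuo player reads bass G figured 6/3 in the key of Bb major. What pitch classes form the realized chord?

G, Bb, Eb

A third above G in this key is Bb.
A sixth above G in this key is Eb.
Together with the bass G, this spells Eb major in first inversion.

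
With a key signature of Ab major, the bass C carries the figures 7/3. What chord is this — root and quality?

The figures 7/3 indicate a seventh chord in root position.
In root position the bass is the root, so the root is C.
The chord tones are C, Eb, G, Bb, giving C minor seventh.

C minor seventh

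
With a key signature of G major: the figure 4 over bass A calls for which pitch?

Counting 3 letter steps above A lands on D; in G major, that letter is D.

D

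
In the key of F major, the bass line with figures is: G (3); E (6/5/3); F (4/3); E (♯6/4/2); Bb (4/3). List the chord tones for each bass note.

G (5/3): G, Bb, D.
E (6/5/3): E, G, Bb, C.
F (6/4/3): F, A, Bb, D.
E (#6/4/2): E, F, A, C#.
Bb (6/4/3): Bb, D, E, G.

G, Bb, D | E, G, Bb, C | F, A, Bb, D | E, F, A, C# | Bb, D, E, G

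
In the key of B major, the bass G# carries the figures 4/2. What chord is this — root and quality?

A# half-diminished seventh

The figures 4/2 indicate a seventh chord in third inversion.
In third inversion the root lies a second above the bass: a second above G# in B major is A#.
The chord tones are G#, A#, C#, E, giving A# half-diminished seventh.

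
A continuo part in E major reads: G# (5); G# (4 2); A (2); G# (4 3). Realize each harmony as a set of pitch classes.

G#, B, D# | G#, A, C#, E | A, B, D#, F# | G#, B, C#, E

G# (5/3): G#, B, D#.
G# (6/4/2): G#, A, C#, E.
A (6/4/2): A, B, D#, F#.
G# (6/4/3): G#, B, C#, E.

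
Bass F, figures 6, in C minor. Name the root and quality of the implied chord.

D diminished

The figures 6 indicate a triad in first inversion.
In first inversion the root lies a sixth above the bass: a sixth above F in C minor is D.
The chord tones are F, Ab, D, giving D diminished.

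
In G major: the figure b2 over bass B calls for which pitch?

Cb

Counting 1 letter step above B lands on C; in G major, that letter is C.
The b2 figure lowers it a semitone, giving Cb.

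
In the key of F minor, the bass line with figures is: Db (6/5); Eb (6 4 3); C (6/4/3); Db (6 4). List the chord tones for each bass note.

Db (6/5/3): Db, F, Ab, Bb.
Eb (6/4/3): Eb, G, Ab, C.
C (6/4/3): C, Eb, F, Ab.
Db (6/4): Db, G, Bb.

Db, F, Ab, Bb | Eb, G, Ab, C | C, Eb, F, Ab | Db, G, Bb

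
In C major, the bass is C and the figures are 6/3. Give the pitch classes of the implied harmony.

A third above C in this key is E.
A sixth above C in this key is A.
Together with the bass C, this spells A minor in first inversion.

C, E, A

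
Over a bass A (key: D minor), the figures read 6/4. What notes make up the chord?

A, D, F

A fourth above A in this key is D.
A sixth above A in this key is F.
Together with the bass A, this spells D minor in second inversion.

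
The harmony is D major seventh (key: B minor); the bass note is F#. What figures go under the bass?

6/5

F# is the third of D major seventh, so the chord is in first inversion.
A seventh chord in first inversion is figured 6/5/3, conventionally abbreviated 6/5.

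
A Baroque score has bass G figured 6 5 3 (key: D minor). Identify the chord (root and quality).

E half-diminished seventh

The figures 6 5 3 indicate a seventh chord in first inversion.
In first inversion the root lies a sixth above the bass: a sixth above G in D minor is E.
The chord tones are G, Bb, D, E, giving E half-diminished seventh.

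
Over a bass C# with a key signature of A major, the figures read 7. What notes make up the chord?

C#, E, G#, B

The written figures 7 are shorthand for 7/5/3: the 5/3 are implied.
A third above C# in this key is E.
A fifth above C# in this key is G#.
A seventh above C# in this key is B.
Together with the bass C#, this spells C# minor seventh in root position.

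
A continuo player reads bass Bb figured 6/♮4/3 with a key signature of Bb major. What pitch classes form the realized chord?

Bb, D, E, G

A third above Bb in this key is D.
A fourth above Bb in this key is Eb, made natural (E) by the ♮ figure.
A sixth above Bb in this key is G.
Together with the bass Bb, this spells E half-diminished seventh in second inversion.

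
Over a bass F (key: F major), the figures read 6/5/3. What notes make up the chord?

A third above F in this key is A.
A fifth above F in this key is C.
A sixth above F in this key is D.
Together with the bass F, this spells D minor seventh in first inversion.

F, A, C, D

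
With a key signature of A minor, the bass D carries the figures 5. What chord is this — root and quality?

D minor

The figures 5 indicate a triad in root position.
In root position the bass is the root, so the root is D.
The chord tones are D, F, A, giving D minor.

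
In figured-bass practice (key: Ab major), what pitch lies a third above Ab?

C

Counting 2 letter steps above Ab lands on C; in Ab major, that letter is C.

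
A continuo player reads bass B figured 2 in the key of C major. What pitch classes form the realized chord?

B, C, E, G

The written figures 2 are shorthand for 6/4/2: the 6/4 are implied.
A second above B in this key is C.
A fourth above B in this key is E.
A sixth above B in this key is G.
Together with the bass B, this spells C major seventh in third inversion.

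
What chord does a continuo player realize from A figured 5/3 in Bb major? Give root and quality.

The figures 5/3 indicate a triad in root position.
In root position the bass is the root, so the root is A.
The chord tones are A, C, Eb, giving A diminished.

A diminished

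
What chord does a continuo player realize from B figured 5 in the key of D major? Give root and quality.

B minor

The figures 5 indicate a triad in root position.
In root position the bass is the root, so the root is B.
The chord tones are B, D, F#, giving B minor.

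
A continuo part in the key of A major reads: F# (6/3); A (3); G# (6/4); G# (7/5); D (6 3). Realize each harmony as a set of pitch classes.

F# (6/3): F#, A, D.
A (5/3): A, C#, E.
G# (6/4): G#, C#, E.
G# (7/5/3): G#, B, D, F#.
D (6/3): D, F#, B.

F#, A, D | A, C#, E | G#, C#, E | G#, B, D, F# | D, F#, B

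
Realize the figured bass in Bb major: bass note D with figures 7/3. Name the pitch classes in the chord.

The written figures 7/3 are shorthand for 7/5/3: the 5 is implied.
A third above D in this key is F.
A fifth above D in this key is A.
A seventh above D in this key is C.
Together with the bass D, this spells D minor seventh in root position.

D, F, A, C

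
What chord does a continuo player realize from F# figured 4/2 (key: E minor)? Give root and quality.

G major seventh

The figures 4/2 indicate a seventh chord in third inversion.
In third inversion the root lies a second above the bass: a second above F# in E minor is G.
The chord tones are F#, G, B, D, giving G major seventh.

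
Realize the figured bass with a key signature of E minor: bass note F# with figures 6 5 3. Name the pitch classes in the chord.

A third above F# in this key is A.
A fifth above F# in this key is C.
A sixth above F# in this key is D.
Together with the bass F#, this spells D dominant seventh in first inversion.

F#, A, C, D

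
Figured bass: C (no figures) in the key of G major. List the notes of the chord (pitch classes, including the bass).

An unfigured bass implies 5/3.
A third above C in this key is E.
A fifth above C in this key is G.
Together with the bass C, this spells C major in root position.

C, E, G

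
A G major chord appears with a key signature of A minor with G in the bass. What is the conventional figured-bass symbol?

G is the root of G major, so the chord is in root position.
A triad in root position is figured 5/3, conventionally abbreviated (no figures — root-position triad).

no figures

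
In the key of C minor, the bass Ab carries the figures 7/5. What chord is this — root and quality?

Ab major seventh

The figures 7/5 indicate a seventh chord in root position.
In root position the bass is the root, so the root is Ab.
The chord tones are Ab, C, Eb, G, giving Ab major seventh.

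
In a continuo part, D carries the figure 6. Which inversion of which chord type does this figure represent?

triad, first inversion

6 is shorthand for 6/3.
Intervals of 6/3 above the bass form a triad; the bass is the third, so this is first inversion.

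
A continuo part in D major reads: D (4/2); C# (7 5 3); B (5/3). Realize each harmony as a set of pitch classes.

D, E, G, B | C#, E, G, B | B, D, F#

D (6/4/2): D, E, G, B.
C# (7/5/3): C#, E, G, B.
B (5/3): B, D, F#.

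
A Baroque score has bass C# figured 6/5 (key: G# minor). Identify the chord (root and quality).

The figures 6/5 indicate a seventh chord in first inversion.
In first inversion the root lies a sixth above the bass: a sixth above C# in G# minor is A#.
The chord tones are C#, E, G#, A#, giving A# half-diminished seventh.

A# half-diminished seventh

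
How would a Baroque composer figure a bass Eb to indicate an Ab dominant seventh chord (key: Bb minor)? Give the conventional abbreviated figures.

4/3

Eb is the fifth of Ab dominant seventh, so the chord is in second inversion.
A seventh chord in second inversion is figured 6/4/3, conventionally abbreviated 4/3.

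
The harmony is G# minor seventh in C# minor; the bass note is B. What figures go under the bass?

B is the third of G# minor seventh, so the chord is in first inversion.
A seventh chord in first inversion is figured 6/5/3, conventionally abbreviated 6/5.

6/5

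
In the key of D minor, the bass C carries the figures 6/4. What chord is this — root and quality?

The figures 6/4 indicate a triad in second inversion.
In second inversion the root lies a fourth above the bass: a fourth above C in D minor is F.
The chord tones are C, F, A, giving F major.

F major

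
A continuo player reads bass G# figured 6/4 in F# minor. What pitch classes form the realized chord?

A fourth above G# in this key is C#.
A sixth above G# in this key is E.
Together with the bass G#, this spells C# minor in second inversion.

G#, C#, E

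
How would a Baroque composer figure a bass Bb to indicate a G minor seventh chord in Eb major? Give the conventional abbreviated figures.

Bb is the third of G minor seventh, so the chord is in first inversion.
A seventh chord in first inversion is figured 6/5/3, conventionally abbreviated 6/5.

6/5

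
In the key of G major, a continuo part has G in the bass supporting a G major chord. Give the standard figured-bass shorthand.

no figures

G is the root of G major, so the chord is in root position.
A triad in root position is figured 5/3, conventionally abbreviated (no figures — root-position triad).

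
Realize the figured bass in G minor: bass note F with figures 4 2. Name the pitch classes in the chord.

The written figures 4 2 are shorthand for 6/4/2: the 6 is implied.
A second above F in this key is G.
A fourth above F in this key is Bb.
A sixth above F in this key is D.
Together with the bass F, this spells G minor seventh in third inversion.

F, G, Bb, D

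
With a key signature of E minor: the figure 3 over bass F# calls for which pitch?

A

Counting 2 letter steps above F# lands on A; in E minor, that letter is A.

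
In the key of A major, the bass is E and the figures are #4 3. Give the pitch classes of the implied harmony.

The written figures #4 3 are shorthand for 6/4/3: the 6 is implied.
A third above E in this key is G#.
A fourth above E in this key is A, raised to A# by the sharp.
A sixth above E in this key is C#.
Together with the bass E, this spells A# half-diminished seventh in second inversion.

E, G#, A#, C#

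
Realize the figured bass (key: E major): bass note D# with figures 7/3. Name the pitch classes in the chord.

The written figures 7/3 are shorthand for 7/5/3: the 5 is implied.
A third above D# in this key is F#.
A fifth above D# in this key is A.
A seventh above D# in this key is C#.
Together with the bass D#, this spells D# half-diminished seventh in root position.

D#, F#, A, C#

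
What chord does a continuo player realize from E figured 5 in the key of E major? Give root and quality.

The figures 5 indicate a triad in root position.
In root position the bass is the root, so the root is E.
The chord tones are E, G#, B, giving E major.

E major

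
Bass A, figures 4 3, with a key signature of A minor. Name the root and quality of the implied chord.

The figures 4 3 indicate a seventh chord in second inversion.
In second inversion the root lies a fourth above the bass: a fourth above A in A minor is D.
The chord tones are A, C, D, F, giving D minor seventh.

D minor seventh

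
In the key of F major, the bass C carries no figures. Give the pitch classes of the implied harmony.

C, E, G

An unfigured bass implies 5/3.
A third above C in this key is E.
A fifth above C in this key is G.
Together with the bass C, this spells C major in root position.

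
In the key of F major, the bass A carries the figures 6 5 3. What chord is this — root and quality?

F major seventh

The figures 6 5 3 indicate a seventh chord in first inversion.
In first inversion the root lies a sixth above the bass: a sixth above A in F major is F.
The chord tones are A, C, E, F, giving F major seventh.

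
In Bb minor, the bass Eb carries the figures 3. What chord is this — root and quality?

Eb minor

The figures 3 indicate a triad in root position.
In root position the bass is the root, so the root is Eb.
The chord tones are Eb, Gb, Bb, giving Eb minor.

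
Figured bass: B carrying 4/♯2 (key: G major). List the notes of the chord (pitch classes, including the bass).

B, C#, E, G

The written figures 4/♯2 are shorthand for 6/4/2: the 6 is implied.
A second above B in this key is C, raised to C# by the sharp.
A fourth above B in this key is E.
A sixth above B in this key is G.
Together with the bass B, this spells C# half-diminished seventh in third inversion.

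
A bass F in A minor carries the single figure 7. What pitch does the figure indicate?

E

Counting 6 letter steps above F lands on E; in A minor, that letter is E.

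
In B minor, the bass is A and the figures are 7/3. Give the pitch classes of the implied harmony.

A, C#, E, G

The written figures 7/3 are shorthand for 7/5/3: the 5 is implied.
A third above A in this key is C#.
A fifth above A in this key is E.
A seventh above A in this key is G.
Together with the bass A, this spells A dominant seventh in root position.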